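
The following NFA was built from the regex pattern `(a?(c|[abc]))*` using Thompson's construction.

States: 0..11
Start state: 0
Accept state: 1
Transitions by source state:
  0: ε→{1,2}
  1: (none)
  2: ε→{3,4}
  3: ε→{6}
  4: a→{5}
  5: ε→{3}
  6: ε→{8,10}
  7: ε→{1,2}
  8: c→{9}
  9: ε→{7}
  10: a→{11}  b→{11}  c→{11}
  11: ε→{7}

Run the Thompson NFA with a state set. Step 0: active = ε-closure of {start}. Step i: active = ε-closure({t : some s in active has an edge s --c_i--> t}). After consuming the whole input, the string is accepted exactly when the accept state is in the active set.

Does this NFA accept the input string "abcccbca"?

Answer: ACCEPT

Derivation:
S₀ = ε-closure({0}) = {0,1,2,3,4,6,8,10}
'a' @ 1: {1,2,3,4,5,6,7,8,10,11}  (accept∈set)
'b' @ 2: {1,2,3,4,6,7,8,10,11}  (accept∈set)
'c' @ 3: {1,2,3,4,6,7,8,9,10,11}  (accept∈set)
'c' @ 4: {1,2,3,4,6,7,8,9,10,11}  (accept∈set)
'c' @ 5: {1,2,3,4,6,7,8,9,10,11}  (accept∈set)
'b' @ 6: {1,2,3,4,6,7,8,10,11}  (accept∈set)
'c' @ 7: {1,2,3,4,6,7,8,9,10,11}  (accept∈set)
'a' @ 8: {1,2,3,4,5,6,7,8,10,11}  (accept∈set)
after full input: {1,2,3,4,5,6,7,8,10,11}  (accept=1 in)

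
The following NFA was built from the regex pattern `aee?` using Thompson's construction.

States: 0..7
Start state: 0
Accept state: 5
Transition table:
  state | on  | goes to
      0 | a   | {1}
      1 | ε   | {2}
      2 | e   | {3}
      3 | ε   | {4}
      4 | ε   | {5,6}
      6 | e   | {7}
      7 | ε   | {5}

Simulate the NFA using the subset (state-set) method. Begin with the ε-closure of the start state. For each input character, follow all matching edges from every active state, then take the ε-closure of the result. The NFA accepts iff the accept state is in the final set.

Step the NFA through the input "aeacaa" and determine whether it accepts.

Answer: REJECT

Derivation:
start: ε-closure({0}) = {0}
'a' @ 1: {1,2}
'e' @ 2: {3,4,5,6}  (accept∈set)
'a' @ 3: {}  — state set empty
rest 'caa' ignored (set empty)
after full input: {}  (accept=5 not in)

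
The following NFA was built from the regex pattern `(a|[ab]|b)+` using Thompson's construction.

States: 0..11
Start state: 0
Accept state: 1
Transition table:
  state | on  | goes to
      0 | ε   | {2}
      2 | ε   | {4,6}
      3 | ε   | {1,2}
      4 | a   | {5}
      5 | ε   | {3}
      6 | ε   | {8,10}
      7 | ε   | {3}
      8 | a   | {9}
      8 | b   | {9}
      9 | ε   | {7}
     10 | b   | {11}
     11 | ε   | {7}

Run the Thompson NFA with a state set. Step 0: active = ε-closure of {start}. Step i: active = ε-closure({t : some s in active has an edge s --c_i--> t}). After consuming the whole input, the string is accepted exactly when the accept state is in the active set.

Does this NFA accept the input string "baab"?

initial (ε-close {0}): {0,2,4,6,8,10}
'b' @ 1: {1,2,3,4,6,7,8,9,10,11}  [accepting]
'a' @ 2: {1,2,3,4,5,6,7,8,9,10}  [accepting]
'a' @ 3: {1,2,3,4,5,6,7,8,9,10}  [accepting]
'b' @ 4: {1,2,3,4,6,7,8,9,10,11}  [accepting]
after full input: {1,2,3,4,6,7,8,9,10,11}  (accept=1 in)

Answer: ACCEPT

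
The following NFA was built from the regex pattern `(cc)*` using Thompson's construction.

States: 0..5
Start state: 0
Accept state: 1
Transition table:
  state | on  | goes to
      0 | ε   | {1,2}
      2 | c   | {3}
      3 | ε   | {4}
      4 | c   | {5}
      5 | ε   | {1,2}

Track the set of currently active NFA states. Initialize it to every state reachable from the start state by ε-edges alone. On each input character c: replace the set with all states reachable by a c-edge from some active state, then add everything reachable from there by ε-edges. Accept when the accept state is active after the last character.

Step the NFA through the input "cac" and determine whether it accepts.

Answer: REJECT

Trace:
initial (ε-close {0}): {0,1,2}
'c' @ 1: {3,4}
'a' @ 2: {}  — no active states
rest 'c' ignored (set empty)
end set {} — state 1 not in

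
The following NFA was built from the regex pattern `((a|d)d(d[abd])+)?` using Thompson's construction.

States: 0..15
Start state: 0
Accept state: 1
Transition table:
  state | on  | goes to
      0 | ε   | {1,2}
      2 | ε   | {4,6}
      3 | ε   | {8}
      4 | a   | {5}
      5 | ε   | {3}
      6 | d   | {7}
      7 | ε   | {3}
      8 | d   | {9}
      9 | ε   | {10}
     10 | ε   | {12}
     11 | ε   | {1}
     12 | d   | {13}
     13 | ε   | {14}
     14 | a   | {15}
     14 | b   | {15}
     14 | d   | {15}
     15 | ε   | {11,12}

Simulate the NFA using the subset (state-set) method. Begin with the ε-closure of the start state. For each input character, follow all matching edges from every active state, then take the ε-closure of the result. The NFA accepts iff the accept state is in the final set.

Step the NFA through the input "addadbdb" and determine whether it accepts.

Answer: ACCEPT

Derivation:
start: ε-closure({0}) = {0,1,2,4,6}
'a' @ 1: {3,5,8}
'd' @ 2: {9,10,12}
'd' @ 3: {13,14}
'a' @ 4: {1,11,12,15}  [accepting]
'd' @ 5: {13,14}
'b' @ 6: {1,11,12,15}  [accepting]
'd' @ 7: {13,14}
'b' @ 8: {1,11,12,15}  [accepting]
after full input: {1,11,12,15}  (accept=1 in)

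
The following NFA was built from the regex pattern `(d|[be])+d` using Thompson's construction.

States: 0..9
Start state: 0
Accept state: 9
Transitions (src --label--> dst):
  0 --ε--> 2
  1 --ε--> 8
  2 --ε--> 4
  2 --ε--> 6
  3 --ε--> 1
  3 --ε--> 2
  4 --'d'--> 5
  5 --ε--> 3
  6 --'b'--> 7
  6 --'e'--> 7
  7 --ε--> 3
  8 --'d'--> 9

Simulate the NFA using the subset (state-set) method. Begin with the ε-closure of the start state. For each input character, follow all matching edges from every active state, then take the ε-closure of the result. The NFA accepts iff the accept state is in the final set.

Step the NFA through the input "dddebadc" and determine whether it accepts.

initial (ε-close {0}): {0,2,4,6}
'd' @ 1: {1,2,3,4,5,6,8}
'd' @ 2: {1,2,3,4,5,6,8,9}  [accepting]
'd' @ 3: {1,2,3,4,5,6,8,9}  [accepting]
'e' @ 4: {1,2,3,4,6,7,8}
'b' @ 5: {1,2,3,4,6,7,8}
'a' @ 6: {}  — state set empty
rest 'dc' ignored (set empty)
after full input: {}  (accept=9 not in)

Answer: REJECT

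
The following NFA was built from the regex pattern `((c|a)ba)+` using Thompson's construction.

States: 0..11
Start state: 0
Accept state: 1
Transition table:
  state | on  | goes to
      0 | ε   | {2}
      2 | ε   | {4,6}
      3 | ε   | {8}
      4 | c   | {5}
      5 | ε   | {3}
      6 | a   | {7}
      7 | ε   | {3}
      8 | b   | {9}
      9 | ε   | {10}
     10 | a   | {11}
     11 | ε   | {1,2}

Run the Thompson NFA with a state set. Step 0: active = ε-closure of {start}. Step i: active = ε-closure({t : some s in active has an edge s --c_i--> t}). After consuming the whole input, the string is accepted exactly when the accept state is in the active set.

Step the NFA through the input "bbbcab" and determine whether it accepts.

Answer: REJECT

Derivation:
start: ε-closure({0}) = {0,2,4,6}
'b' @ 1: {}  — dead — no transitions
rest 'bbcab' ignored (set empty)
end set {} — state 1 not in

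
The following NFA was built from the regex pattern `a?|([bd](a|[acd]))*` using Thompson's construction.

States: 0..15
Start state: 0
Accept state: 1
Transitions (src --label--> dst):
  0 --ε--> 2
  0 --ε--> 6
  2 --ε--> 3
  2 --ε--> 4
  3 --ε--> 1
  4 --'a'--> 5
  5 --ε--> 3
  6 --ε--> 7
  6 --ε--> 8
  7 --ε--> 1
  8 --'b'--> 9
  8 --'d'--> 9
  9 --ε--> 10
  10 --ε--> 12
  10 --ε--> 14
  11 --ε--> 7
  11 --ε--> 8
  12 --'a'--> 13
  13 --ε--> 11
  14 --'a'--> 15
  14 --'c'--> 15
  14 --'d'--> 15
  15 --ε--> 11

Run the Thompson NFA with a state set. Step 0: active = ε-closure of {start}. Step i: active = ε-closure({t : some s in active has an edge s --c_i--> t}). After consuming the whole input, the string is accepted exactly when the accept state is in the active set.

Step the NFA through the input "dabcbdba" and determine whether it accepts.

start: ε-closure({0}) = {0,1,2,3,4,6,7,8}
'd' @ 1: {9,10,12,14}
'a' @ 2: {1,7,8,11,13,15}  [accepting]
'b' @ 3: {9,10,12,14}
'c' @ 4: {1,7,8,11,15}  [accepting]
'b' @ 5: {9,10,12,14}
'd' @ 6: {1,7,8,11,15}  [accepting]
'b' @ 7: {9,10,12,14}
'a' @ 8: {1,7,8,11,13,15}  [accepting]
end set {1,7,8,11,13,15} — state 1 in

Answer: ACCEPT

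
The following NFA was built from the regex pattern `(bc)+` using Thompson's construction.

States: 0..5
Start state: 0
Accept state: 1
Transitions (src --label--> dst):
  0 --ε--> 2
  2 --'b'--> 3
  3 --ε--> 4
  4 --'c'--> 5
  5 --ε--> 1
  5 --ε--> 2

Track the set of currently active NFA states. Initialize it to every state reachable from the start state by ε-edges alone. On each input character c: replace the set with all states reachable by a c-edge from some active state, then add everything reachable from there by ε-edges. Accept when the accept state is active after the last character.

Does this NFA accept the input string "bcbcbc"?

start: ε-closure({0}) = {0,2}
'b' @ 1: {3,4}
'c' @ 2: {1,2,5}  (accept∈set)
'b' @ 3: {3,4}
'c' @ 4: {1,2,5}  (accept∈set)
'b' @ 5: {3,4}
'c' @ 6: {1,2,5}  (accept∈set)
end set {1,2,5} — state 1 in

Answer: ACCEPT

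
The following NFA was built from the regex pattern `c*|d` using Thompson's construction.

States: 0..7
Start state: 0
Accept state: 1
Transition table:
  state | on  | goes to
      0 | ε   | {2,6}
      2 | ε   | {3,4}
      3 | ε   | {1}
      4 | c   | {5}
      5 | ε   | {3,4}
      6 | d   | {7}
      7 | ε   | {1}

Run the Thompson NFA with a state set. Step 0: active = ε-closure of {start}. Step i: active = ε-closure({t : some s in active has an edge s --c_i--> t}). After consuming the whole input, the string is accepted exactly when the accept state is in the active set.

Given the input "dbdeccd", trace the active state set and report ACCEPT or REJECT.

start: ε-closure({0}) = {0,1,2,3,4,6}
'd' @ 1: {1,7}  ✓accept
'b' @ 2: {}  — state set empty
rest 'deccd' ignored (set empty)
end set {} — state 1 not in

Answer: REJECT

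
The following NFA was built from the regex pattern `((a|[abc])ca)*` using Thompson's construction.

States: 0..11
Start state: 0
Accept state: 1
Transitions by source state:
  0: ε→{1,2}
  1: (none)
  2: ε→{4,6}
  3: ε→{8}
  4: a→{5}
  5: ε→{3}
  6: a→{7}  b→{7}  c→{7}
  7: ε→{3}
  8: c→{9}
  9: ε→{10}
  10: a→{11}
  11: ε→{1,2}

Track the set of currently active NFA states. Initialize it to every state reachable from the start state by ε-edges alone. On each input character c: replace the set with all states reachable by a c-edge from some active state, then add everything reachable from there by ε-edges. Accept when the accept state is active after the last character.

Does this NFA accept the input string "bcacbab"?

Answer: REJECT

Derivation:
start: ε-closure({0}) = {0,1,2,4,6}
'b' @ 1: {3,7,8}
'c' @ 2: {9,10}
'a' @ 3: {1,2,4,6,11}  ✓accept
'c' @ 4: {3,7,8}
'b' @ 5: {}  — no active states
rest 'ab' ignored (set empty)
end set {} — state 1 not in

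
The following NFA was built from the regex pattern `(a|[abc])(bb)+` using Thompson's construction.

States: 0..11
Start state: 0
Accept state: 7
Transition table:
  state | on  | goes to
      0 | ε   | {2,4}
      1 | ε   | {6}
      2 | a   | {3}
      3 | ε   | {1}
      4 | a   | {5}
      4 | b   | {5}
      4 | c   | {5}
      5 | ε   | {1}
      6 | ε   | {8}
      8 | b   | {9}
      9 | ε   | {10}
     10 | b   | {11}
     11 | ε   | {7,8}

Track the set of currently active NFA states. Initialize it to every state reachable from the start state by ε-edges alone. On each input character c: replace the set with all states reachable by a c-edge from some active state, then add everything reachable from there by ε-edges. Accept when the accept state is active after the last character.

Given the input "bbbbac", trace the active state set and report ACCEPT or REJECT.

Answer: REJECT

Steps:
S₀ = ε-closure({0}) = {0,2,4}
'b' @ 1: {1,5,6,8}
'b' @ 2: {9,10}
'b' @ 3: {7,8,11}  ✓accept
'b' @ 4: {9,10}
'a' @ 5: {}  — state set empty
rest 'c' ignored (set empty)
end set {} — state 7 not in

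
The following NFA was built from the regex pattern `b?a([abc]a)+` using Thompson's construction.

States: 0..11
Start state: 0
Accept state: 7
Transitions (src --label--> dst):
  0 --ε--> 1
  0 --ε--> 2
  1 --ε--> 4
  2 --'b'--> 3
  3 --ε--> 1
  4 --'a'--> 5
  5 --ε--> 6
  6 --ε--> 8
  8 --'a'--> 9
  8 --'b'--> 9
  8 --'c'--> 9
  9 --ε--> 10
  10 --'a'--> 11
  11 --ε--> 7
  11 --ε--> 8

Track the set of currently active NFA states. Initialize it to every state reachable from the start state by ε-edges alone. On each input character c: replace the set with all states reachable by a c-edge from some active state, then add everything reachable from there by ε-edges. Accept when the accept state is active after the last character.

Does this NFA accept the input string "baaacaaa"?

initial (ε-close {0}): {0,1,2,4}
'b' @ 1: {1,3,4}
'a' @ 2: {5,6,8}
'a' @ 3: {9,10}
'a' @ 4: {7,8,11}  ✓accept
'c' @ 5: {9,10}
'a' @ 6: {7,8,11}  ✓accept
'a' @ 7: {9,10}
'a' @ 8: {7,8,11}  ✓accept
after full input: {7,8,11}  (accept=7 in)

Answer: ACCEPT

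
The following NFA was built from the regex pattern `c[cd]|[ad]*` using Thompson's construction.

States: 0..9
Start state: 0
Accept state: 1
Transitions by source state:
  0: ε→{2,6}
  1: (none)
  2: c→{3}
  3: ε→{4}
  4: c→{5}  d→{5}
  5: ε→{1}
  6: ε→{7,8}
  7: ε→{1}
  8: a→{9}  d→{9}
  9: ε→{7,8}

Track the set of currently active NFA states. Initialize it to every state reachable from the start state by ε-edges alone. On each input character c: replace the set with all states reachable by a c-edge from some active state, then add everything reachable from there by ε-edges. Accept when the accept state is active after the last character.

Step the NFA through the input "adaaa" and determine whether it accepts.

S₀ = ε-closure({0}) = {0,1,2,6,7,8}
'a' @ 1: {1,7,8,9}  (accept∈set)
'd' @ 2: {1,7,8,9}  (accept∈set)
'a' @ 3: {1,7,8,9}  (accept∈set)
'a' @ 4: {1,7,8,9}  (accept∈set)
'a' @ 5: {1,7,8,9}  (accept∈set)
after full input: {1,7,8,9}  (accept=1 in)

Answer: ACCEPT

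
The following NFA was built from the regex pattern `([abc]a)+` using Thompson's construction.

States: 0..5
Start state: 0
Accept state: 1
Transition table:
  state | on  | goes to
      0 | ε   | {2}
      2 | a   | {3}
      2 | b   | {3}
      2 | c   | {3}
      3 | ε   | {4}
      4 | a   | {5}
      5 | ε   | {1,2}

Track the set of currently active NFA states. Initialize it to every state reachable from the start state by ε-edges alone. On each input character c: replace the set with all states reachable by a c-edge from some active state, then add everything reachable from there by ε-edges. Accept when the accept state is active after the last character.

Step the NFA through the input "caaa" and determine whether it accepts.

Answer: ACCEPT

Trace:
start: ε-closure({0}) = {0,2}
'c' @ 1: {3,4}
'a' @ 2: {1,2,5}  ✓accept
'a' @ 3: {3,4}
'a' @ 4: {1,2,5}  ✓accept
final: {1,2,5}; accept 1 in set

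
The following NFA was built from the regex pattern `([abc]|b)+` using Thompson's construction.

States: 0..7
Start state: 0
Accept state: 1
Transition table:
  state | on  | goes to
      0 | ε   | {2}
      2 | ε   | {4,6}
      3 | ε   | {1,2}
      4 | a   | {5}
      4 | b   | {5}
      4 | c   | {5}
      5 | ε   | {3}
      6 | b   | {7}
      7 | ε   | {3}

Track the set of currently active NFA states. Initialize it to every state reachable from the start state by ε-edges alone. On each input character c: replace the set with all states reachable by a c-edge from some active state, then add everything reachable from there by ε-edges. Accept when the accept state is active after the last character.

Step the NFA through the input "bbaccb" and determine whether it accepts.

Answer: ACCEPT

Steps:
start: ε-closure({0}) = {0,2,4,6}
'b' @ 1: {1,2,3,4,5,6,7}  [accepting]
'b' @ 2: {1,2,3,4,5,6,7}  [accepting]
'a' @ 3: {1,2,3,4,5,6}  [accepting]
'c' @ 4: {1,2,3,4,5,6}  [accepting]
'c' @ 5: {1,2,3,4,5,6}  [accepting]
'b' @ 6: {1,2,3,4,5,6,7}  [accepting]
after full input: {1,2,3,4,5,6,7}  (accept=1 in)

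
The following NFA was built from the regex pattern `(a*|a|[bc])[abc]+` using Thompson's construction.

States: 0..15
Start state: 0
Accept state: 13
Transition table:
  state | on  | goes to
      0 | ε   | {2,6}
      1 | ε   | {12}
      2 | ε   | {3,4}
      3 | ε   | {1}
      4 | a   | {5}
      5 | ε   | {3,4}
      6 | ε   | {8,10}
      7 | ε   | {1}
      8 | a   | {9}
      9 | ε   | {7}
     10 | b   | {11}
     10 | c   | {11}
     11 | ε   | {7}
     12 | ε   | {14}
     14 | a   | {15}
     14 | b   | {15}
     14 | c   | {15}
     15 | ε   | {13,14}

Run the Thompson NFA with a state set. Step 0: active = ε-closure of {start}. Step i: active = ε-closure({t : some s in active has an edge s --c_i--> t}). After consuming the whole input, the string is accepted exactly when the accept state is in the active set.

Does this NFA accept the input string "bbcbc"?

Answer: ACCEPT

Steps:
start: ε-closure({0}) = {0,1,2,3,4,6,8,10,12,14}
'b' @ 1: {1,7,11,12,13,14,15}  (accept∈set)
'b' @ 2: {13,14,15}  (accept∈set)
'c' @ 3: {13,14,15}  (accept∈set)
'b' @ 4: {13,14,15}  (accept∈set)
'c' @ 5: {13,14,15}  (accept∈set)
final: {13,14,15}; accept 13 in set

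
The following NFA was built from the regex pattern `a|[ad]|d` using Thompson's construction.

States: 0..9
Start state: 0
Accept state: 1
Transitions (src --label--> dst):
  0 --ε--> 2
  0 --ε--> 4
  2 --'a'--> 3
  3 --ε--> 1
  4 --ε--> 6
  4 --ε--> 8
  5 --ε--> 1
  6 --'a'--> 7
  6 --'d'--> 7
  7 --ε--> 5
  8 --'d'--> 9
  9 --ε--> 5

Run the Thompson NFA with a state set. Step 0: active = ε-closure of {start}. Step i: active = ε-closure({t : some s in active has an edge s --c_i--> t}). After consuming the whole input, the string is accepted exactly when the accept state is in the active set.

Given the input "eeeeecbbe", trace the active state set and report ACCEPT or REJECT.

Answer: REJECT

Steps:
start: ε-closure({0}) = {0,2,4,6,8}
'e' @ 1: {}  — state set empty
rest 'eeeecbbe' ignored (set empty)
final: {}; accept 1 not in set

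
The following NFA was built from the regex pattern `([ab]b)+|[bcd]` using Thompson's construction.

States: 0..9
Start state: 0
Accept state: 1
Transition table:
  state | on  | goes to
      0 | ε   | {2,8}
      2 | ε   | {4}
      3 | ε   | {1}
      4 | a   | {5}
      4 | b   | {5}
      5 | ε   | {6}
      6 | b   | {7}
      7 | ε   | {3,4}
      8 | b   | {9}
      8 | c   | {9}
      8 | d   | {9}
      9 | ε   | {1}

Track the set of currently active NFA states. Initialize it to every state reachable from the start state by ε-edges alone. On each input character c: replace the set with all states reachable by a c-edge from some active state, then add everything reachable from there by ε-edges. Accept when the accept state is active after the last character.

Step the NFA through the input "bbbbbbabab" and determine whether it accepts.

Answer: ACCEPT

Trace:
S₀ = ε-closure({0}) = {0,2,4,8}
'b' @ 1: {1,5,6,9}  [accepting]
'b' @ 2: {1,3,4,7}  [accepting]
'b' @ 3: {5,6}
'b' @ 4: {1,3,4,7}  [accepting]
'b' @ 5: {5,6}
'b' @ 6: {1,3,4,7}  [accepting]
'a' @ 7: {5,6}
'b' @ 8: {1,3,4,7}  [accepting]
'a' @ 9: {5,6}
'b' @ 10: {1,3,4,7}  [accepting]
final: {1,3,4,7}; accept 1 in set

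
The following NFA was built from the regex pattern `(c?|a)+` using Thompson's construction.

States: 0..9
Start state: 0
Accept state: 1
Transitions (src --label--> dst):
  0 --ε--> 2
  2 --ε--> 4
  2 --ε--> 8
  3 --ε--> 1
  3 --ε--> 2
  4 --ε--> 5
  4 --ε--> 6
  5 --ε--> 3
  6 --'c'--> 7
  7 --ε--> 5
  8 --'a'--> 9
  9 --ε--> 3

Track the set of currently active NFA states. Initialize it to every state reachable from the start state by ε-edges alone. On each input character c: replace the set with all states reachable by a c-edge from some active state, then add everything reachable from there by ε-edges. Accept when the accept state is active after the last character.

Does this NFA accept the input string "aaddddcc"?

start: ε-closure({0}) = {0,1,2,3,4,5,6,8}
'a' @ 1: {1,2,3,4,5,6,8,9}  ✓accept
'a' @ 2: {1,2,3,4,5,6,8,9}  ✓accept
'd' @ 3: {}  — dead — no transitions
rest 'dddcc' ignored (set empty)
final: {}; accept 1 not in set

Answer: REJECT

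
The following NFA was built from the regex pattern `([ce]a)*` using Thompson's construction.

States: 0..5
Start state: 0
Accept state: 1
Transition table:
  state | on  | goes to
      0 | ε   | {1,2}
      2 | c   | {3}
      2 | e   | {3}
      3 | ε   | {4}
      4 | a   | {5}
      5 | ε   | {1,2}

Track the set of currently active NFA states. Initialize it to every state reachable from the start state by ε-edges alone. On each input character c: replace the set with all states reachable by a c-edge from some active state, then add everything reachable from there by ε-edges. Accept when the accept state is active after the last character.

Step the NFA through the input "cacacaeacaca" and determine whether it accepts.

initial (ε-close {0}): {0,1,2}
'c' @ 1: {3,4}
'a' @ 2: {1,2,5}  [accepting]
'c' @ 3: {3,4}
'a' @ 4: {1,2,5}  [accepting]
'c' @ 5: {3,4}
'a' @ 6: {1,2,5}  [accepting]
'e' @ 7: {3,4}
'a' @ 8: {1,2,5}  [accepting]
'c' @ 9: {3,4}
'a' @ 10: {1,2,5}  [accepting]
'c' @ 11: {3,4}
'a' @ 12: {1,2,5}  [accepting]
after full input: {1,2,5}  (accept=1 in)

Answer: ACCEPT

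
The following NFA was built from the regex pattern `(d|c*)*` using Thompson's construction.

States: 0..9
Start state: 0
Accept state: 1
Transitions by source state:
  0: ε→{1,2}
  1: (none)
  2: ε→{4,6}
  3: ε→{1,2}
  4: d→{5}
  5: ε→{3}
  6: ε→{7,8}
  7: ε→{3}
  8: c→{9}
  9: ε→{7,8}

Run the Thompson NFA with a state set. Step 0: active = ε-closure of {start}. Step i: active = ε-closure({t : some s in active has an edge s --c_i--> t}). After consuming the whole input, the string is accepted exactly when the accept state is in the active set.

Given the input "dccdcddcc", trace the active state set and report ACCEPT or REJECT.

Answer: ACCEPT

Derivation:
start: ε-closure({0}) = {0,1,2,3,4,6,7,8}
'd' @ 1: {1,2,3,4,5,6,7,8}  (accept∈set)
'c' @ 2: {1,2,3,4,6,7,8,9}  (accept∈set)
'c' @ 3: {1,2,3,4,6,7,8,9}  (accept∈set)
'd' @ 4: {1,2,3,4,5,6,7,8}  (accept∈set)
'c' @ 5: {1,2,3,4,6,7,8,9}  (accept∈set)
'd' @ 6: {1,2,3,4,5,6,7,8}  (accept∈set)
'd' @ 7: {1,2,3,4,5,6,7,8}  (accept∈set)
'c' @ 8: {1,2,3,4,6,7,8,9}  (accept∈set)
'c' @ 9: {1,2,3,4,6,7,8,9}  (accept∈set)
final: {1,2,3,4,6,7,8,9}; accept 1 in set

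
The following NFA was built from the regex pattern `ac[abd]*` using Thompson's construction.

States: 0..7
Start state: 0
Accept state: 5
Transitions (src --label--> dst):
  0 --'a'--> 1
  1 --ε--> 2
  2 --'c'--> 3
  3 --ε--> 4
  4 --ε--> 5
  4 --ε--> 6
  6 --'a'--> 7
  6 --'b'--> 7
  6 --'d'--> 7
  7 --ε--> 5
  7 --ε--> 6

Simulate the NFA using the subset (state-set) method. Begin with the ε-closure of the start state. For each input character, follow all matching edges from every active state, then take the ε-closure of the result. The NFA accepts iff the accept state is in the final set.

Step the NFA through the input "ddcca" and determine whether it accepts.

S₀ = ε-closure({0}) = {0}
'd' @ 1: {}  — dead — no transitions
rest 'dcca' ignored (set empty)
end set {} — state 5 not in

Answer: REJECT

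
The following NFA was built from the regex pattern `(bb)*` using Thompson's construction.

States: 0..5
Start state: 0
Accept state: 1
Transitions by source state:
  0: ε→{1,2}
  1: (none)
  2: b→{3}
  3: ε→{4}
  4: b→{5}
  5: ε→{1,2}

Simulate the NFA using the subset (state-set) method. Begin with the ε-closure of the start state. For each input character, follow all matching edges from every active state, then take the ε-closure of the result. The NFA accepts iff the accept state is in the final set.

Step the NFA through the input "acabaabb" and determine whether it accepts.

Answer: REJECT

Derivation:
S₀ = ε-closure({0}) = {0,1,2}
'a' @ 1: {}  — state set empty
rest 'cabaabb' ignored (set empty)
final: {}; accept 1 not in set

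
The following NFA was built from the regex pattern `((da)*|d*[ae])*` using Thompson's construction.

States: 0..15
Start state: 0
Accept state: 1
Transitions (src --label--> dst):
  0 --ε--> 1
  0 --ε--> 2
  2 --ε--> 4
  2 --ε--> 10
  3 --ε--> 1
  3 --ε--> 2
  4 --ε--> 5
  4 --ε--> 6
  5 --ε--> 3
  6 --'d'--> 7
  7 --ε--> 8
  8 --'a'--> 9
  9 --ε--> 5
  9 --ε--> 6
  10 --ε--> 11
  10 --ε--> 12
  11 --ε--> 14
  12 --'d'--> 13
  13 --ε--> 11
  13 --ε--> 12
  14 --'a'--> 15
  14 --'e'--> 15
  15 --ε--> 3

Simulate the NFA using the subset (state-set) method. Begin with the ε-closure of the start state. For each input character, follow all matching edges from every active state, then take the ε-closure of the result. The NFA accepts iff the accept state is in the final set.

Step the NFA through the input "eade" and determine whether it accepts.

S₀ = ε-closure({0}) = {0,1,2,3,4,5,6,10,11,12,14}
'e' @ 1: {1,2,3,4,5,6,10,11,12,14,15}  ✓accept
'a' @ 2: {1,2,3,4,5,6,10,11,12,14,15}  ✓accept
'd' @ 3: {7,8,11,12,13,14}
'e' @ 4: {1,2,3,4,5,6,10,11,12,14,15}  ✓accept
after full input: {1,2,3,4,5,6,10,11,12,14,15}  (accept=1 in)

Answer: ACCEPT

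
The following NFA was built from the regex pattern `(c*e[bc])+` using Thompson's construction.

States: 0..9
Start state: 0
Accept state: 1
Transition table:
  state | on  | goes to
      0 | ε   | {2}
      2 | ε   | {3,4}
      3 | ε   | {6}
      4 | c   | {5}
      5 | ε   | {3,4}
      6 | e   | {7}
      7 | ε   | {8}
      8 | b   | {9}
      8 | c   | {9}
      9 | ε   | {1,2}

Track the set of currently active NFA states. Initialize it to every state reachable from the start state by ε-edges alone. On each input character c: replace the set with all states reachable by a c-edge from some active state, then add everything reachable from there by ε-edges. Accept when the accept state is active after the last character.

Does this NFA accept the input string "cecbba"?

Answer: REJECT

Steps:
start: ε-closure({0}) = {0,2,3,4,6}
'c' @ 1: {3,4,5,6}
'e' @ 2: {7,8}
'c' @ 3: {1,2,3,4,6,9}  (accept∈set)
'b' @ 4: {}  — no active states
rest 'ba' ignored (set empty)
final: {}; accept 1 not in set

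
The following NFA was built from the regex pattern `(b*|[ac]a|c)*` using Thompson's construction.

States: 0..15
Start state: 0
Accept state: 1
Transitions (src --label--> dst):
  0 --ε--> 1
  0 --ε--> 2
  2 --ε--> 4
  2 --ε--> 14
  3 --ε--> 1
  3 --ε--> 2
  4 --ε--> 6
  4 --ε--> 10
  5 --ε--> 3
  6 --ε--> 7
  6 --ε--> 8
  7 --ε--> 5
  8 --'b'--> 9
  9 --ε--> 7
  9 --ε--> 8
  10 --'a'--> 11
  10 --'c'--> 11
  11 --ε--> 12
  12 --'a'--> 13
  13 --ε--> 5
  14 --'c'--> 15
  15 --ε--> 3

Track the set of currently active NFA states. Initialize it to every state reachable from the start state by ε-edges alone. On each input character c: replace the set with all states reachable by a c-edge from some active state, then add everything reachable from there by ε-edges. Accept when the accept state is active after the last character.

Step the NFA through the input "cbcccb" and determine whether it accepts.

Answer: ACCEPT

Derivation:
initial (ε-close {0}): {0,1,2,3,4,5,6,7,8,10,14}
'c' @ 1: {1,2,3,4,5,6,7,8,10,11,12,14,15}  ✓accept
'b' @ 2: {1,2,3,4,5,6,7,8,9,10,14}  ✓accept
'c' @ 3: {1,2,3,4,5,6,7,8,10,11,12,14,15}  ✓accept
'c' @ 4: {1,2,3,4,5,6,7,8,10,11,12,14,15}  ✓accept
'c' @ 5: {1,2,3,4,5,6,7,8,10,11,12,14,15}  ✓accept
'b' @ 6: {1,2,3,4,5,6,7,8,9,10,14}  ✓accept
end set {1,2,3,4,5,6,7,8,9,10,14} — state 1 in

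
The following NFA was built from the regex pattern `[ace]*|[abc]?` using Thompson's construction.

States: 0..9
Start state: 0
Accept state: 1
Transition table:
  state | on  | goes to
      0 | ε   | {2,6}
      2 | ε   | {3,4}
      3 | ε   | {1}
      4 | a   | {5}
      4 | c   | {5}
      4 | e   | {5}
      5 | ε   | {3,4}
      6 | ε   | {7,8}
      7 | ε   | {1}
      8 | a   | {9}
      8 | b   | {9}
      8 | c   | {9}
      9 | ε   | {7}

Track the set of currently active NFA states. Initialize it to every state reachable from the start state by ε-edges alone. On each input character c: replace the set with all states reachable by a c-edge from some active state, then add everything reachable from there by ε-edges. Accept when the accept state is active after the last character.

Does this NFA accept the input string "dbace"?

Answer: REJECT

Steps:
initial (ε-close {0}): {0,1,2,3,4,6,7,8}
'd' @ 1: {}  — dead — no transitions
rest 'bace' ignored (set empty)
after full input: {}  (accept=1 not in)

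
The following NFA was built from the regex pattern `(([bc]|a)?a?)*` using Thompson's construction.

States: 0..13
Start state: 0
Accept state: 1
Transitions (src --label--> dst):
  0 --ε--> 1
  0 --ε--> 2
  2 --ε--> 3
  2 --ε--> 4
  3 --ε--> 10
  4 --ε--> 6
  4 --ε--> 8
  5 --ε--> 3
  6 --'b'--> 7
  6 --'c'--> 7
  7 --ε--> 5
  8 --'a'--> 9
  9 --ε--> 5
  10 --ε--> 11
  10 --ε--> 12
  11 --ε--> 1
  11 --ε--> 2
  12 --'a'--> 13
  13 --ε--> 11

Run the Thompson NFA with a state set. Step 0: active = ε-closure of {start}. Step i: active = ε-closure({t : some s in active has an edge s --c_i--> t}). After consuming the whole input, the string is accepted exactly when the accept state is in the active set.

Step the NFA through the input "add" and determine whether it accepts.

Answer: REJECT

Derivation:
S₀ = ε-closure({0}) = {0,1,2,3,4,6,8,10,11,12}
'a' @ 1: {1,2,3,4,5,6,8,9,10,11,12,13}  (accept∈set)
'd' @ 2: {}  — dead — no transitions
rest 'd' ignored (set empty)
end set {} — state 1 not in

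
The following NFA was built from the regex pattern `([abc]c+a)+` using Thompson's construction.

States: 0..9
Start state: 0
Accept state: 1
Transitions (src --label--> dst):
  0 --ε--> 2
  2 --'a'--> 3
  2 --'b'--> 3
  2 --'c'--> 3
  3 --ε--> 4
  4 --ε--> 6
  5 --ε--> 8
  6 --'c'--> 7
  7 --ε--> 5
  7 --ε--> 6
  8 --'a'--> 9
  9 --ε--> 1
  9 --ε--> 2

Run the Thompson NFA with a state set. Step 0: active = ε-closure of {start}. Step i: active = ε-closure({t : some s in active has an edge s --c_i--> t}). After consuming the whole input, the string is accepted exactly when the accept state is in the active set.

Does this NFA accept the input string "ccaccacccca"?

start: ε-closure({0}) = {0,2}
'c' @ 1: {3,4,6}
'c' @ 2: {5,6,7,8}
'a' @ 3: {1,2,9}  (accept∈set)
'c' @ 4: {3,4,6}
'c' @ 5: {5,6,7,8}
'a' @ 6: {1,2,9}  (accept∈set)
'c' @ 7: {3,4,6}
'c' @ 8: {5,6,7,8}
'c' @ 9: {5,6,7,8}
'c' @ 10: {5,6,7,8}
'a' @ 11: {1,2,9}  (accept∈set)
end set {1,2,9} — state 1 in

Answer: ACCEPT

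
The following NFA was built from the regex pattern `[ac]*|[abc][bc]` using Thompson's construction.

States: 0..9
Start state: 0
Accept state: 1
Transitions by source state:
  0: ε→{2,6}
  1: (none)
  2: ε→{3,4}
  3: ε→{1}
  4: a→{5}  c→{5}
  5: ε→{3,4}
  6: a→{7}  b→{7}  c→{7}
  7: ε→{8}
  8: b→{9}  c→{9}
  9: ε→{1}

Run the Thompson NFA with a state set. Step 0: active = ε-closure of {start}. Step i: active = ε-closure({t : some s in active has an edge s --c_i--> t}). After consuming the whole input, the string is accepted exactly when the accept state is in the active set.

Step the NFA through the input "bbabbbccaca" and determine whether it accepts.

Answer: REJECT

Derivation:
initial (ε-close {0}): {0,1,2,3,4,6}
'b' @ 1: {7,8}
'b' @ 2: {1,9}  (accept∈set)
'a' @ 3: {}  — no active states
rest 'bbbccaca' ignored (set empty)
end set {} — state 1 not in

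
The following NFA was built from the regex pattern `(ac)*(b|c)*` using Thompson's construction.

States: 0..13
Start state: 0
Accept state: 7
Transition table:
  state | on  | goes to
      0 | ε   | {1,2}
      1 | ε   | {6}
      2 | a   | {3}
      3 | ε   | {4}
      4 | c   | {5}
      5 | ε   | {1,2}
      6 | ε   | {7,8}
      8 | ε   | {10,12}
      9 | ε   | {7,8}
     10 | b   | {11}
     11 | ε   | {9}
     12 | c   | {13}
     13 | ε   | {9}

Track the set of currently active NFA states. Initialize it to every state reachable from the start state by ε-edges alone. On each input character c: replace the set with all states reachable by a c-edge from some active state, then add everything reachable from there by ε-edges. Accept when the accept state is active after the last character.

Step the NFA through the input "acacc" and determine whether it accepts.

start: ε-closure({0}) = {0,1,2,6,7,8,10,12}
'a' @ 1: {3,4}
'c' @ 2: {1,2,5,6,7,8,10,12}  [accepting]
'a' @ 3: {3,4}
'c' @ 4: {1,2,5,6,7,8,10,12}  [accepting]
'c' @ 5: {7,8,9,10,12,13}  [accepting]
end set {7,8,9,10,12,13} — state 7 in

Answer: ACCEPT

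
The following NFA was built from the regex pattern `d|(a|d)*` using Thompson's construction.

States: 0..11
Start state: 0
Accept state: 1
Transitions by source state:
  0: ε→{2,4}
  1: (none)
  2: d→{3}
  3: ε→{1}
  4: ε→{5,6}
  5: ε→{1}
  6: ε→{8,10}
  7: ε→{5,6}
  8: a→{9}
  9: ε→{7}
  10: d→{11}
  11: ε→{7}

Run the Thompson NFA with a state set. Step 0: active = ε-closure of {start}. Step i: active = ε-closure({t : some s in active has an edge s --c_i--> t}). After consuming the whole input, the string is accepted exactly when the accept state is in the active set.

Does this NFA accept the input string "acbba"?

S₀ = ε-closure({0}) = {0,1,2,4,5,6,8,10}
'a' @ 1: {1,5,6,7,8,9,10}  (accept∈set)
'c' @ 2: {}  — dead — no transitions
rest 'bba' ignored (set empty)
end set {} — state 1 not in

Answer: REJECT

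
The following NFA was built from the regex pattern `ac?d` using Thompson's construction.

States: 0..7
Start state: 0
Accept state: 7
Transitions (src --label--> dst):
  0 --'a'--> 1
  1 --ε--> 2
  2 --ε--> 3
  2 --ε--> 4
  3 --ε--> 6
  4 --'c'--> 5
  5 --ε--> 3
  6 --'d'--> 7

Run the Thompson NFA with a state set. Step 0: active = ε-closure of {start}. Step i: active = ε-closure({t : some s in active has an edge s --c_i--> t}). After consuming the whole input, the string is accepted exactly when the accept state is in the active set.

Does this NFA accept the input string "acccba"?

Answer: REJECT

Trace:
start: ε-closure({0}) = {0}
'a' @ 1: {1,2,3,4,6}
'c' @ 2: {3,5,6}
'c' @ 3: {}  — dead — no transitions
rest 'cba' ignored (set empty)
after full input: {}  (accept=7 not in)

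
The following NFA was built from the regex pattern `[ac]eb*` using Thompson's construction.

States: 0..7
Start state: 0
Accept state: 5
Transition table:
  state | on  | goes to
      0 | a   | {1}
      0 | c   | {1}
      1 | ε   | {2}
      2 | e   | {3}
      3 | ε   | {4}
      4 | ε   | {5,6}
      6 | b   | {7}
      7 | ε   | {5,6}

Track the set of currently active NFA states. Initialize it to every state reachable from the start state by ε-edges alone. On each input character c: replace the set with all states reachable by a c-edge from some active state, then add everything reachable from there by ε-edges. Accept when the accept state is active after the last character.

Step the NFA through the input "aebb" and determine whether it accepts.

initial (ε-close {0}): {0}
'a' @ 1: {1,2}
'e' @ 2: {3,4,5,6}  [accepting]
'b' @ 3: {5,6,7}  [accepting]
'b' @ 4: {5,6,7}  [accepting]
after full input: {5,6,7}  (accept=5 in)

Answer: ACCEPT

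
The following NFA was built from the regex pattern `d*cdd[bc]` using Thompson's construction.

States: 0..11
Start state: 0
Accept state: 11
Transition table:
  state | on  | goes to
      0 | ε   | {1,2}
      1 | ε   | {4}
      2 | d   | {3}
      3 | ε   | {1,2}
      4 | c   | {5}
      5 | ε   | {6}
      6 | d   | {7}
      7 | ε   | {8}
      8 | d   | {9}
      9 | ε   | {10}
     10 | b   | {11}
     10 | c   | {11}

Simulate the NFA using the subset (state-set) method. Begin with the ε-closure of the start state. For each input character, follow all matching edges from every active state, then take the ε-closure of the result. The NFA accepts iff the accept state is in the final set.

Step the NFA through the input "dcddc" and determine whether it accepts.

Answer: ACCEPT

Steps:
start: ε-closure({0}) = {0,1,2,4}
'd' @ 1: {1,2,3,4}
'c' @ 2: {5,6}
'd' @ 3: {7,8}
'd' @ 4: {9,10}
'c' @ 5: {11}  (accept∈set)
end set {11} — state 11 in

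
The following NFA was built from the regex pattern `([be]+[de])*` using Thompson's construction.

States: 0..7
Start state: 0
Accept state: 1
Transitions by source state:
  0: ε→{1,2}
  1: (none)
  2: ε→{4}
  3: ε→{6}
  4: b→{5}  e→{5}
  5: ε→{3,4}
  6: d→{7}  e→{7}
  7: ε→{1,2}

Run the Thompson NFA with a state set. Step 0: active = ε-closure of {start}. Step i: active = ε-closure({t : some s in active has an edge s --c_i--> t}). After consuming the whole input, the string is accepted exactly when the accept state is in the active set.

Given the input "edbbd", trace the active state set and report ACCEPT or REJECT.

Answer: ACCEPT

Derivation:
initial (ε-close {0}): {0,1,2,4}
'e' @ 1: {3,4,5,6}
'd' @ 2: {1,2,4,7}  [accepting]
'b' @ 3: {3,4,5,6}
'b' @ 4: {3,4,5,6}
'd' @ 5: {1,2,4,7}  [accepting]
after full input: {1,2,4,7}  (accept=1 in)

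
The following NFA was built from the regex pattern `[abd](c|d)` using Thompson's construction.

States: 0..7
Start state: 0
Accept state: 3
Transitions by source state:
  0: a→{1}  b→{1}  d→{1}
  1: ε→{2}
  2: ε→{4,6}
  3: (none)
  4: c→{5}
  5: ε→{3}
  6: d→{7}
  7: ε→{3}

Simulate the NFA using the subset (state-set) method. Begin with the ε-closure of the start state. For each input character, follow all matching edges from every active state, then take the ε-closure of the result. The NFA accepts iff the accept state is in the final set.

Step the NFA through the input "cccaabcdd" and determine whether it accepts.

Answer: REJECT

Derivation:
initial (ε-close {0}): {0}
'c' @ 1: {}  — dead — no transitions
rest 'ccaabcdd' ignored (set empty)
final: {}; accept 3 not in set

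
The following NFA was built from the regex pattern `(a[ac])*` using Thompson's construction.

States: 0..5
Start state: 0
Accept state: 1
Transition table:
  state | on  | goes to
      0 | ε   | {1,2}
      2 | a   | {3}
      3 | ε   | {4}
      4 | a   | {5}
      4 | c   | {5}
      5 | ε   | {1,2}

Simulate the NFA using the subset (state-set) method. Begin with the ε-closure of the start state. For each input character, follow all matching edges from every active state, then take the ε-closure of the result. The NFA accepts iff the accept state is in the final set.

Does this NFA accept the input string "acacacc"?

start: ε-closure({0}) = {0,1,2}
'a' @ 1: {3,4}
'c' @ 2: {1,2,5}  ✓accept
'a' @ 3: {3,4}
'c' @ 4: {1,2,5}  ✓accept
'a' @ 5: {3,4}
'c' @ 6: {1,2,5}  ✓accept
'c' @ 7: {}  — no active states
final: {}; accept 1 not in set

Answer: REJECT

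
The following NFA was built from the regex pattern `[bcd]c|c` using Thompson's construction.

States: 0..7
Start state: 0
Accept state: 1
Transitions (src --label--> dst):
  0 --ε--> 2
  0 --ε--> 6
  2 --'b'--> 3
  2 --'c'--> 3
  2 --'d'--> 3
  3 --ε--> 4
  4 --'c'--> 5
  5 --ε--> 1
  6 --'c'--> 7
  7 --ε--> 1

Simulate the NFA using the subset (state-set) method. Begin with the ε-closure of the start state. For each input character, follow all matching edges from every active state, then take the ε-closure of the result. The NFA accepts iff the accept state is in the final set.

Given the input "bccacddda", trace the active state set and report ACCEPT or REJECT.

start: ε-closure({0}) = {0,2,6}
'b' @ 1: {3,4}
'c' @ 2: {1,5}  (accept∈set)
'c' @ 3: {}  — dead — no transitions
rest 'acddda' ignored (set empty)
end set {} — state 1 not in

Answer: REJECT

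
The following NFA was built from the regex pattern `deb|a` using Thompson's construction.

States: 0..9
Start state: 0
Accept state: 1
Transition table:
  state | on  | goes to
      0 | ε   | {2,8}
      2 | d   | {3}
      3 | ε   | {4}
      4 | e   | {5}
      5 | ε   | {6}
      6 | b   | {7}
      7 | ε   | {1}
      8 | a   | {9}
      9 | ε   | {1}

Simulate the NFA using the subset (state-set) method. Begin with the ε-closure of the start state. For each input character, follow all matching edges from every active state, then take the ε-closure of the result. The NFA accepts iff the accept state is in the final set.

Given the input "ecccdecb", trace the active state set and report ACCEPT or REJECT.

Answer: REJECT

Trace:
S₀ = ε-closure({0}) = {0,2,8}
'e' @ 1: {}  — no active states
rest 'cccdecb' ignored (set empty)
final: {}; accept 1 not in set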